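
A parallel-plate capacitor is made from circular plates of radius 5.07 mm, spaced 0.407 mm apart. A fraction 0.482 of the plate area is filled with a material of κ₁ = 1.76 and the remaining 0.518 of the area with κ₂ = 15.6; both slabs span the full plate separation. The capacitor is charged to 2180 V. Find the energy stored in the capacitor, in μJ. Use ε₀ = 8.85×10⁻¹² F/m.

A = π(5.07 mm)² = 8.08×10⁻⁵ m².
Side-by-side slabs ⇒ two capacitors in parallel, each spanning the full gap.
C₁ = κ₁ε₀A₁/d = 1.76 × 8.85×10⁻¹² × 3.89×10⁻⁵ / 4.07×10⁻⁴ = 1.49×10⁻¹² F.
C₂ = κ₂ε₀A₂/d = 15.6 × 8.85×10⁻¹² × 4.18×10⁻⁵ / 4.07×10⁻⁴ = 1.42×10⁻¹¹ F.
C = C₁ + C₂ = 1.57×10⁻¹¹ F.
U = ½CV² = ½ × 1.57×10⁻¹¹ × (2180)² = 3.73×10⁻⁵ J.

U ≈ 37.3 μJ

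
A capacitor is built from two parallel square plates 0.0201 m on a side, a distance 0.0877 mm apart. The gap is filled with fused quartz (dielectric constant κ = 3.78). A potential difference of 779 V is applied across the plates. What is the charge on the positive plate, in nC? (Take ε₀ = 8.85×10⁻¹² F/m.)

A = (0.0201 m)² = 4.04×10⁻⁴ m².
C = κε₀A/d = 3.78 × 8.85×10⁻¹² × 4.04×10⁻⁴ / 8.77×10⁻⁵ = 1.54×10⁻¹⁰ F.
Q = CV = 1.54×10⁻¹⁰ × 779 = 1.20×10⁻⁷ C.

120 nC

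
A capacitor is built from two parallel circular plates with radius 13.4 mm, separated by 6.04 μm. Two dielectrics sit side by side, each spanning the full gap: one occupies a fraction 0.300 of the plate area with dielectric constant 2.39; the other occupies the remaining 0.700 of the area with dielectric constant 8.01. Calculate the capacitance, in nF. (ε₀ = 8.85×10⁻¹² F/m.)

5.23 nF

A = π(13.4 mm)² = 5.64×10⁻⁴ m².
Side-by-side slabs ⇒ two capacitors in parallel, each spanning the full gap.
C₁ = κ₁ε₀A₁/d = 2.39 × 8.85×10⁻¹² × 1.69×10⁻⁴ / 6.04×10⁻⁶ = 5.93×10⁻¹⁰ F.
C₂ = κ₂ε₀A₂/d = 8.01 × 8.85×10⁻¹² × 3.95×10⁻⁴ / 6.04×10⁻⁶ = 4.63×10⁻⁹ F.
C = C₁ + C₂ = 5.23×10⁻⁹ F.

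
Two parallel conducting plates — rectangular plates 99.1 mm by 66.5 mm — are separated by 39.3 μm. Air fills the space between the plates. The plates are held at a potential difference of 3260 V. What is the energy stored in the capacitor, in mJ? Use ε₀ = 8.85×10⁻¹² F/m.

A = 99.1 × 66.5 mm² = 6.59×10⁻³ m².
C = ε₀A/d = 8.85×10⁻¹² × 6.59×10⁻³ / 3.93×10⁻⁵ = 1.48×10⁻⁹ F.
U = ½CV² = ½ × 1.48×10⁻⁹ × (3260)² = 7.89×10⁻³ J.

U ≈ 7.89 mJ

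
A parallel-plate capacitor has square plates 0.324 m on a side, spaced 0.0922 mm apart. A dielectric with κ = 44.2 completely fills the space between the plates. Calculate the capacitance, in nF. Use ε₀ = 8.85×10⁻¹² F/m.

A = (0.324 m)² = 0.105 m².
C = κε₀A/d = 44.2 × 8.85×10⁻¹² × 0.105 / 9.22×10⁻⁵ = 4.45×10⁻⁷ F.

445 nF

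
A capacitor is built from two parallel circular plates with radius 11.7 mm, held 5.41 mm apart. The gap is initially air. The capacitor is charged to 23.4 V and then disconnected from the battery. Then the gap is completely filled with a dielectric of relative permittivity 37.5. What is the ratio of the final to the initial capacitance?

37.5

C = κε₀A/d scales with κ, so C₂/C₁ = κ = 37.5.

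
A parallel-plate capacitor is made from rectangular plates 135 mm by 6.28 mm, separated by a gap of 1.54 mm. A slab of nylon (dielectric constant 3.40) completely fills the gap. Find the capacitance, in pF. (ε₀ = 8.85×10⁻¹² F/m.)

C ≈ 16.6 pF

A = 135 × 6.28 mm² = 8.48×10⁻⁴ m².
C = κε₀A/d = 3.40 × 8.85×10⁻¹² × 8.48×10⁻⁴ / 1.54×10⁻³ = 1.66×10⁻¹¹ F.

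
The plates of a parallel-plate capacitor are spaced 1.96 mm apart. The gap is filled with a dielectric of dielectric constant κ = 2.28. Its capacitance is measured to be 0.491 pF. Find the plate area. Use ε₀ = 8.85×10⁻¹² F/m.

A ≈ 47.7 mm²

A = Cd/(κε₀) = 4.91×10⁻¹³ × 1.96×10⁻³ / (2.28 × 8.85×10⁻¹²) = 4.77×10⁻⁵ m².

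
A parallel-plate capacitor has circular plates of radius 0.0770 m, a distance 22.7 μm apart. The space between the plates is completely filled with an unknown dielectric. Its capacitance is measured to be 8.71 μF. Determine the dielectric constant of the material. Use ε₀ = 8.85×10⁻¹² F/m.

A = π(0.0770 m)² = 1.86×10⁻² m².
κ = Cd/(ε₀A) = 8.71×10⁻⁶ × 2.27×10⁻⁵ / (8.85×10⁻¹² × 1.86×10⁻²) = 1199.

κ ≈ 1199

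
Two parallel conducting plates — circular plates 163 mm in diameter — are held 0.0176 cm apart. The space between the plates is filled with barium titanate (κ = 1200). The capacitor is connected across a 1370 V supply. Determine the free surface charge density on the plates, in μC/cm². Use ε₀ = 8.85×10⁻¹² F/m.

A = π(163/2 mm)² = 2.09×10⁻² m².
C = κε₀A/d = 1200 × 8.85×10⁻¹² × 2.09×10⁻² / 1.76×10⁻⁴ = 1.26×10⁻⁶ F.
σ = Q/A = CV/A = 1.26×10⁻⁶ × 1370 / 2.09×10⁻² = 8.27×10⁻² C/m².

σ ≈ 8.27 μC/cm²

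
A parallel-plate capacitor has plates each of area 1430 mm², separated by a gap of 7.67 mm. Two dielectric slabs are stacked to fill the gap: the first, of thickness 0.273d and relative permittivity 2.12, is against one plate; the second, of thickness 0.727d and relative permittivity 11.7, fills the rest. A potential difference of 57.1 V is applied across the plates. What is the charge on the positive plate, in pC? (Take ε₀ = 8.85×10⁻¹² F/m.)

A = 1430 mm² = 1.43×10⁻³ m².
Stacked slabs ⇒ two capacitors in series, each with the full plate area.
C₁ = κ₁ε₀A/d₁ = 2.12 × 8.85×10⁻¹² × 1.43×10⁻³ / 2.09×10⁻³ = 1.28×10⁻¹¹ F.
C₂ = κ₂ε₀A/d₂ = 11.7 × 8.85×10⁻¹² × 1.43×10⁻³ / 5.58×10⁻³ = 2.66×10⁻¹¹ F.
C = (1/C₁ + 1/C₂)⁻¹ = 8.64×10⁻¹² F.
Q = CV = 8.64×10⁻¹² × 57.1 = 4.94×10⁻¹⁰ C.

494 pC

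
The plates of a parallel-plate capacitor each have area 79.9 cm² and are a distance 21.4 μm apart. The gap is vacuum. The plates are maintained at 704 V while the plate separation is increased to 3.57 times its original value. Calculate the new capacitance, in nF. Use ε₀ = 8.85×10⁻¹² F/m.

A = 79.9 cm² = 7.99×10⁻³ m².
Initially C₁ = ε₀A/d = 8.85×10⁻¹² × 7.99×10⁻³ / 2.14×10⁻⁵ = 3.30×10⁻⁹ F.
C = ε₀A/d scales as 1/d, so C₂/C₁ = d₁/d₂ = 1/3.57 = 0.280.
C₂ = 0.280 × 3.30×10⁻⁹ = 9.26×10⁻¹⁰ F.

C ≈ 0.926 nF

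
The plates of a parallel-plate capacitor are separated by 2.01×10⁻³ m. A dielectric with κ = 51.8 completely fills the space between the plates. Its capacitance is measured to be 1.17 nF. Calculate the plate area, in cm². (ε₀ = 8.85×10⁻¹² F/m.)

A = Cd/(κε₀) = 1.17×10⁻⁹ × 2.01×10⁻³ / (51.8 × 8.85×10⁻¹²) = 5.13×10⁻³ m².

A ≈ 51.3 cm²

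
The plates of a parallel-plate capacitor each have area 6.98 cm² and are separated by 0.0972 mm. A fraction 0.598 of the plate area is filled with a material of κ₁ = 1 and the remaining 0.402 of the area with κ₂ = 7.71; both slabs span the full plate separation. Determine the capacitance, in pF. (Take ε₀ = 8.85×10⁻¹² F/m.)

A = 6.98 cm² = 6.98×10⁻⁴ m².
Side-by-side slabs ⇒ two capacitors in parallel, each spanning the full gap.
C₁ = κ₁ε₀A₁/d = 1.00 × 8.85×10⁻¹² × 4.17×10⁻⁴ / 9.72×10⁻⁵ = 3.80×10⁻¹¹ F.
C₂ = κ₂ε₀A₂/d = 7.71 × 8.85×10⁻¹² × 2.81×10⁻⁴ / 9.72×10⁻⁵ = 1.97×10⁻¹⁰ F.
C = C₁ + C₂ = 2.35×10⁻¹⁰ F.

235 pF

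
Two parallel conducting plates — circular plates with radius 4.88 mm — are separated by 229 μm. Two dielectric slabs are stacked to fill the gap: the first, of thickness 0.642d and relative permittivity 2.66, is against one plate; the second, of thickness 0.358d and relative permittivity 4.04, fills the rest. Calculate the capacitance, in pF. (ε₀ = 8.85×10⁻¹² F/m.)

C ≈ 8.76 pF

A = π(4.88 mm)² = 7.48×10⁻⁵ m².
Stacked slabs ⇒ two capacitors in series, each with the full plate area.
C₁ = κ₁ε₀A/d₁ = 2.66 × 8.85×10⁻¹² × 7.48×10⁻⁵ / 1.47×10⁻⁴ = 1.20×10⁻¹¹ F.
C₂ = κ₂ε₀A/d₂ = 4.04 × 8.85×10⁻¹² × 7.48×10⁻⁵ / 8.20×10⁻⁵ = 3.26×10⁻¹¹ F.
C = (1/C₁ + 1/C₂)⁻¹ = 8.76×10⁻¹² F.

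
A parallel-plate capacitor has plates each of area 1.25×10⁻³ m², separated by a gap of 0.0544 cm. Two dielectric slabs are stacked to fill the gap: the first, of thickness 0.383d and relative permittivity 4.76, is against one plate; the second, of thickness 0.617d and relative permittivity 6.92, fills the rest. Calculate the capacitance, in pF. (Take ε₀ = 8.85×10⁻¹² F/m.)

120 pF

Stacked slabs ⇒ two capacitors in series, each with the full plate area.
C₁ = κ₁ε₀A/d₁ = 4.76 × 8.85×10⁻¹² × 1.25×10⁻³ / 2.08×10⁻⁴ = 2.53×10⁻¹⁰ F.
C₂ = κ₂ε₀A/d₂ = 6.92 × 8.85×10⁻¹² × 1.25×10⁻³ / 3.36×10⁻⁴ = 2.28×10⁻¹⁰ F.
C = (1/C₁ + 1/C₂)⁻¹ = 1.20×10⁻¹⁰ F.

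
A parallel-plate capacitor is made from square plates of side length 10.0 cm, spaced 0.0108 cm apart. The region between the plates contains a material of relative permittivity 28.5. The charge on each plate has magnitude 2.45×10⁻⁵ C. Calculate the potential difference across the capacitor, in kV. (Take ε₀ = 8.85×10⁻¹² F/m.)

A = (10.0 cm)² = 1.00×10⁻² m².
C = κε₀A/d = 28.5 × 8.85×10⁻¹² × 1.00×10⁻² / 1.08×10⁻⁴ = 2.34×10⁻⁸ F.
V = Q/C = 2.45×10⁻⁵ / 2.34×10⁻⁸ = 1.05×10³ V.

V ≈ 1.05 kV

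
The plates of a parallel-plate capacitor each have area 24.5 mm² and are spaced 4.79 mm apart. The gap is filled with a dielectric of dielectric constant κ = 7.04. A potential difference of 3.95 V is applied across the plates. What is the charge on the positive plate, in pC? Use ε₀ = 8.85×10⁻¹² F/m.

Q ≈ 1.26 pC

A = 24.5 mm² = 2.45×10⁻⁵ m².
C = κε₀A/d = 7.04 × 8.85×10⁻¹² × 2.45×10⁻⁵ / 4.79×10⁻³ = 3.19×10⁻¹³ F.
Q = CV = 3.19×10⁻¹³ × 3.95 = 1.26×10⁻¹² C.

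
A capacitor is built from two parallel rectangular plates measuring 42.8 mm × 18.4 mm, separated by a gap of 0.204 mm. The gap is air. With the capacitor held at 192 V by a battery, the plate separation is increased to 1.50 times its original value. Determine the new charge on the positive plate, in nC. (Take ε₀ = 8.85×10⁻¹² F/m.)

A = 42.8 × 18.4 mm² = 7.88×10⁻⁴ m².
Initially C₁ = ε₀A/d = 8.85×10⁻¹² × 7.88×10⁻⁴ / 2.04×10⁻⁴ = 3.42×10⁻¹¹ F.
Q₁ = 6.56×10⁻⁹ C.
Battery connected ⇒ V is held fixed. C₂ = 0.667 C₁ and Q = CV, so Q₂/Q₁ = C₂/C₁ = 0.667.
Q₂ = 0.667 × 6.56×10⁻⁹ = 4.37×10⁻⁹ C.

4.37 nC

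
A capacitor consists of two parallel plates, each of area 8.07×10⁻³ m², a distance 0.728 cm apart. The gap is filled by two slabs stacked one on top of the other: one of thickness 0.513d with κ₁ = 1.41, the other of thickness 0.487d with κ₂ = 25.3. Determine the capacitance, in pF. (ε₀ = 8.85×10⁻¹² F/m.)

25.6 pF

Stacked slabs ⇒ two capacitors in series, each with the full plate area.
C₁ = κ₁ε₀A/d₁ = 1.41 × 8.85×10⁻¹² × 8.07×10⁻³ / 3.73×10⁻³ = 2.70×10⁻¹¹ F.
C₂ = κ₂ε₀A/d₂ = 25.3 × 8.85×10⁻¹² × 8.07×10⁻³ / 3.55×10⁻³ = 5.10×10⁻¹⁰ F.
C = (1/C₁ + 1/C₂)⁻¹ = 2.56×10⁻¹¹ F.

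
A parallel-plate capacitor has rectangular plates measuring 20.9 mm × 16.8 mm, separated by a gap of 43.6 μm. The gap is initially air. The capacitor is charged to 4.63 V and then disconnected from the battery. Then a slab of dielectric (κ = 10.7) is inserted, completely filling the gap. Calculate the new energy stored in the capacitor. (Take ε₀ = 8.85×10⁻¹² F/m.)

A = 20.9 × 16.8 mm² = 3.51×10⁻⁴ m².
Initially C₁ = ε₀A/d = 8.85×10⁻¹² × 3.51×10⁻⁴ / 4.36×10⁻⁵ = 7.13×10⁻¹¹ F.
U₁ = 7.64×10⁻¹⁰ J.
Isolated ⇒ Q is held fixed. C₂ = 10.7 C₁ and U = Q²/(2C), so U₂/U₁ = C₁/C₂ = 0.0935.
U₂ = 0.0935 × 7.64×10⁻¹⁰ = 7.14×10⁻¹¹ J.

71.4 pJ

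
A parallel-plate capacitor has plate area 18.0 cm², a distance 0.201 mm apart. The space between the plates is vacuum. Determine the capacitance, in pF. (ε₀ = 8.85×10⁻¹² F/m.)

A = 18.0 cm² = 1.80×10⁻³ m².
C = ε₀A/d = 8.85×10⁻¹² × 1.80×10⁻³ / 2.01×10⁻⁴ = 7.93×10⁻¹¹ F.

C ≈ 79.3 pF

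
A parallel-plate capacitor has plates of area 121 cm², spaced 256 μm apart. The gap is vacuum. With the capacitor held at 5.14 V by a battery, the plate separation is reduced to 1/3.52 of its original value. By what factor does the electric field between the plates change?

3.52

Battery connected ⇒ V is held fixed.
E = V/d, so E₂/E₁ = d₁/d₂ = 3.52.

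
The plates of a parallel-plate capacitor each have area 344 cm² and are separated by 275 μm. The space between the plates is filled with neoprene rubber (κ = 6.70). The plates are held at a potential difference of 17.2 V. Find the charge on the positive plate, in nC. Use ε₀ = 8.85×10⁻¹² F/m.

128 nC

A = 344 cm² = 3.44×10⁻² m².
C = κε₀A/d = 6.70 × 8.85×10⁻¹² × 3.44×10⁻² / 2.75×10⁻⁴ = 7.42×10⁻⁹ F.
Q = CV = 7.42×10⁻⁹ × 17.2 = 1.28×10⁻⁷ C.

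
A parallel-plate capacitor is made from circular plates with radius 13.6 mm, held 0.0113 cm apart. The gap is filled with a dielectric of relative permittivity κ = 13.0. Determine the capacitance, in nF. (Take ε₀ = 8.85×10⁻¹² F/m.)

A = π(13.6 mm)² = 5.81×10⁻⁴ m².
C = κε₀A/d = 13.0 × 8.85×10⁻¹² × 5.81×10⁻⁴ / 1.13×10⁻⁴ = 5.92×10⁻¹⁰ F.

C ≈ 0.592 nF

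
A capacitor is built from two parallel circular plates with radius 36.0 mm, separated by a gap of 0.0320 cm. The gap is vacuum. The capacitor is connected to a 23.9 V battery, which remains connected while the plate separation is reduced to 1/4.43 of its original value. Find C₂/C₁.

4.43

C = ε₀A/d scales as 1/d, so C₂/C₁ = d₁/d₂ = 4.43.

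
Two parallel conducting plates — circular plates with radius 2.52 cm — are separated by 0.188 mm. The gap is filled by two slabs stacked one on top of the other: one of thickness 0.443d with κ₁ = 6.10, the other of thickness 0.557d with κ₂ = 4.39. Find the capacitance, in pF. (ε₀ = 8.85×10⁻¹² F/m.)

A = π(2.52 cm)² = 2.00×10⁻³ m².
Stacked slabs ⇒ two capacitors in series, each with the full plate area.
C₁ = κ₁ε₀A/d₁ = 6.10 × 8.85×10⁻¹² × 2.00×10⁻³ / 8.33×10⁻⁵ = 1.29×10⁻⁹ F.
C₂ = κ₂ε₀A/d₂ = 4.39 × 8.85×10⁻¹² × 2.00×10⁻³ / 1.05×10⁻⁴ = 7.40×10⁻¹⁰ F.
C = (1/C₁ + 1/C₂)⁻¹ = 4.71×10⁻¹⁰ F.

C ≈ 471 pF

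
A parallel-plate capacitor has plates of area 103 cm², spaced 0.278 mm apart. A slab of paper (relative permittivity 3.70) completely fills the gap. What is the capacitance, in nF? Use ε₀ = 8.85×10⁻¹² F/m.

1.21 nF

A = 103 cm² = 1.03×10⁻² m².
C = κε₀A/d = 3.70 × 8.85×10⁻¹² × 1.03×10⁻² / 2.78×10⁻⁴ = 1.21×10⁻⁹ F.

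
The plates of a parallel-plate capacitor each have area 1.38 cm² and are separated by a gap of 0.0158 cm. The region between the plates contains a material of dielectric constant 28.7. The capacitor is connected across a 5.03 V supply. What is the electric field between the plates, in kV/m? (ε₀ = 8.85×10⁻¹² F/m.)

E = V/d = 5.03 / 1.58×10⁻⁴ = 3.18×10⁴ V/m.

E ≈ 31.8 kV/m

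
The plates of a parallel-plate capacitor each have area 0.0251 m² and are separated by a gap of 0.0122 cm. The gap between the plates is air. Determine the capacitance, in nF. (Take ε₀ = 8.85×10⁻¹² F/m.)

C = ε₀A/d = 8.85×10⁻¹² × 2.51×10⁻² / 1.22×10⁻⁴ = 1.82×10⁻⁹ F.

C ≈ 1.82 nF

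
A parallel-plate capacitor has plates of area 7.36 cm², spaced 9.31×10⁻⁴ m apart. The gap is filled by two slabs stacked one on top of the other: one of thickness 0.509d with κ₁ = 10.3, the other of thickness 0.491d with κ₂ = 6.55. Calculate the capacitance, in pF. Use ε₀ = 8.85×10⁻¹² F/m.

C ≈ 56.3 pF

A = 7.36 cm² = 7.36×10⁻⁴ m².
Stacked slabs ⇒ two capacitors in series, each with the full plate area.
C₁ = κ₁ε₀A/d₁ = 10.3 × 8.85×10⁻¹² × 7.36×10⁻⁴ / 4.74×10⁻⁴ = 1.42×10⁻¹⁰ F.
C₂ = κ₂ε₀A/d₂ = 6.55 × 8.85×10⁻¹² × 7.36×10⁻⁴ / 4.57×10⁻⁴ = 9.33×10⁻¹¹ F.
C = (1/C₁ + 1/C₂)⁻¹ = 5.63×10⁻¹¹ F.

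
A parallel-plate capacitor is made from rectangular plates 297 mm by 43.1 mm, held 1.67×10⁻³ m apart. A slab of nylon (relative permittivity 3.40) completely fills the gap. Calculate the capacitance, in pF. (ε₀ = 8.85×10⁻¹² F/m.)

A = 297 × 43.1 mm² = 1.28×10⁻² m².
C = κε₀A/d = 3.40 × 8.85×10⁻¹² × 1.28×10⁻² / 1.67×10⁻³ = 2.31×10⁻¹⁰ F.

C ≈ 231 pF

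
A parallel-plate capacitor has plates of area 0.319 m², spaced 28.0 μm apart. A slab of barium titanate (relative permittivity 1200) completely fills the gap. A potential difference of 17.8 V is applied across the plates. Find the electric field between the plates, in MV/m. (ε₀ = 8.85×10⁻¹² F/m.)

E = V/d = 17.8 / 2.80×10⁻⁵ = 6.36×10⁵ V/m.

E ≈ 0.636 MV/m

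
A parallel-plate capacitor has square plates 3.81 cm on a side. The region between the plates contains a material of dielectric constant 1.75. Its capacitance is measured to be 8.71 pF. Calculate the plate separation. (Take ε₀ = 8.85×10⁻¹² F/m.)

d ≈ 2.58 mm

A = (3.81 cm)² = 1.45×10⁻³ m².
d = κε₀A/C = 1.75 × 8.85×10⁻¹² × 1.45×10⁻³ / 8.71×10⁻¹² = 2.58×10⁻³ m.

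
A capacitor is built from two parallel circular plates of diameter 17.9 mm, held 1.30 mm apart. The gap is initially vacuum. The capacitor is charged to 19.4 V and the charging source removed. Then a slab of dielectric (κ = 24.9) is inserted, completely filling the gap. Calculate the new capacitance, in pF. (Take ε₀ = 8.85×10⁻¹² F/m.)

A = π(17.9/2 mm)² = 2.52×10⁻⁴ m².
Initially C₁ = ε₀A/d = 8.85×10⁻¹² × 2.52×10⁻⁴ / 1.30×10⁻³ = 1.71×10⁻¹² F.
C = κε₀A/d scales with κ, so C₂/C₁ = κ = 24.9.
C₂ = 24.9 × 1.71×10⁻¹² = 4.27×10⁻¹¹ F.

C ≈ 42.7 pF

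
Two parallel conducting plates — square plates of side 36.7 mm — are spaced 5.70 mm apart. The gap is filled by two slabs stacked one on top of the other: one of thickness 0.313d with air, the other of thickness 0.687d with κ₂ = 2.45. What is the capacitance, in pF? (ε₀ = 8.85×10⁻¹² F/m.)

3.52 pF

A = (36.7 mm)² = 1.35×10⁻³ m².
Stacked slabs ⇒ two capacitors in series, each with the full plate area.
C₁ = κ₁ε₀A/d₁ = 1.00 × 8.85×10⁻¹² × 1.35×10⁻³ / 1.78×10⁻³ = 6.68×10⁻¹² F.
C₂ = κ₂ε₀A/d₂ = 2.45 × 8.85×10⁻¹² × 1.35×10⁻³ / 3.92×10⁻³ = 7.46×10⁻¹² F.
C = (1/C₁ + 1/C₂)⁻¹ = 3.52×10⁻¹² F.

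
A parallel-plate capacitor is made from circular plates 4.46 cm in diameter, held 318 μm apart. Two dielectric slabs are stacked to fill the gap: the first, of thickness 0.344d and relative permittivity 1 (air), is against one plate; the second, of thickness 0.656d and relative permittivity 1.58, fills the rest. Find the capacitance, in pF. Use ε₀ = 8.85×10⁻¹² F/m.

A = π(4.46/2 cm)² = 1.56×10⁻³ m².
Stacked slabs ⇒ two capacitors in series, each with the full plate area.
C₁ = κ₁ε₀A/d₁ = 1.00 × 8.85×10⁻¹² × 1.56×10⁻³ / 1.09×10⁻⁴ = 1.26×10⁻¹⁰ F.
C₂ = κ₂ε₀A/d₂ = 1.58 × 8.85×10⁻¹² × 1.56×10⁻³ / 2.09×10⁻⁴ = 1.05×10⁻¹⁰ F.
C = (1/C₁ + 1/C₂)⁻¹ = 5.73×10⁻¹¹ F.

57.3 pF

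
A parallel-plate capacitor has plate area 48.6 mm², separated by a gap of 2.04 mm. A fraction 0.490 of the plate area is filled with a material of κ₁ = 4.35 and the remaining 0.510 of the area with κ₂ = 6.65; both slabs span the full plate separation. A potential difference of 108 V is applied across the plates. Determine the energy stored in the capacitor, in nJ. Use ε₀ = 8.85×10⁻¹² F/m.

A = 48.6 mm² = 4.86×10⁻⁵ m².
Side-by-side slabs ⇒ two capacitors in parallel, each spanning the full gap.
C₁ = κ₁ε₀A₁/d = 4.35 × 8.85×10⁻¹² × 2.38×10⁻⁵ / 2.04×10⁻³ = 4.49×10⁻¹³ F.
C₂ = κ₂ε₀A₂/d = 6.65 × 8.85×10⁻¹² × 2.48×10⁻⁵ / 2.04×10⁻³ = 7.15×10⁻¹³ F.
C = C₁ + C₂ = 1.16×10⁻¹² F.
U = ½CV² = ½ × 1.16×10⁻¹² × (108)² = 6.79×10⁻⁹ J.

6.79 nJ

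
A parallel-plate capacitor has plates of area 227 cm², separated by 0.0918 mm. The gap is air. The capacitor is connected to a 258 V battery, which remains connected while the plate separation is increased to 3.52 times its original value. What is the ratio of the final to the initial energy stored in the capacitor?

Battery connected ⇒ V is held fixed.
C₂ = 0.284 C₁ and U = ½CV², so U₂/U₁ = C₂/C₁ = 0.284.

0.284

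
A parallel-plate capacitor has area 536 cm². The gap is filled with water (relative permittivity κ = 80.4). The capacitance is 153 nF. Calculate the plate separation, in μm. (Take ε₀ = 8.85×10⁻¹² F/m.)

d ≈ 249 μm

A = 536 cm² = 5.36×10⁻² m².
d = κε₀A/C = 80.4 × 8.85×10⁻¹² × 5.36×10⁻² / 1.53×10⁻⁷ = 2.49×10⁻⁴ m.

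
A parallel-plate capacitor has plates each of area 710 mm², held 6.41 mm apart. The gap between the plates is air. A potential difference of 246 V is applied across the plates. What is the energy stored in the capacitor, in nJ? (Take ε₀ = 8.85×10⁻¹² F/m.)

A = 710 mm² = 7.10×10⁻⁴ m².
C = ε₀A/d = 8.85×10⁻¹² × 7.10×10⁻⁴ / 6.41×10⁻³ = 9.80×10⁻¹³ F.
U = ½CV² = ½ × 9.80×10⁻¹³ × (246)² = 2.97×10⁻⁸ J.

U ≈ 29.7 nJ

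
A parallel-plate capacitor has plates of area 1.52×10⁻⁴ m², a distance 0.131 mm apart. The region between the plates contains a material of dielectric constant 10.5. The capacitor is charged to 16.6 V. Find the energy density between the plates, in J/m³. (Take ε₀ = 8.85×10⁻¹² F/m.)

0.746 J/m³

E = V/d = 16.6 / 1.31×10⁻⁴ = 1.27×10⁵ V/m.
u = ½κε₀E² = ½ × 10.5 × 8.85×10⁻¹² × (1.27×10⁵)² = 0.746 J/m³.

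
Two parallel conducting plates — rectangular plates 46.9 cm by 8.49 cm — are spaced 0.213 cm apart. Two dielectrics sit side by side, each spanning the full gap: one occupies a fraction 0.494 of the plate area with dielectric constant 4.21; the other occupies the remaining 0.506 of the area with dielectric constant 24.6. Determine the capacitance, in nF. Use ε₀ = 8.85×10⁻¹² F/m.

A = 46.9 × 8.49 cm² = 3.98×10⁻² m².
Side-by-side slabs ⇒ two capacitors in parallel, each spanning the full gap.
C₁ = κ₁ε₀A₁/d = 4.21 × 8.85×10⁻¹² × 1.97×10⁻² / 2.13×10⁻³ = 3.44×10⁻¹⁰ F.
C₂ = κ₂ε₀A₂/d = 24.6 × 8.85×10⁻¹² × 2.01×10⁻² / 2.13×10⁻³ = 2.06×10⁻⁹ F.
C = C₁ + C₂ = 2.40×10⁻⁹ F.

2.40 nF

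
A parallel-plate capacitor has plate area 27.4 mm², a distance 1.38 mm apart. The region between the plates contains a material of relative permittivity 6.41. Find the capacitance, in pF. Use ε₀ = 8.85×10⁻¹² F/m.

C ≈ 1.13 pF

A = 27.4 mm² = 2.74×10⁻⁵ m².
C = κε₀A/d = 6.41 × 8.85×10⁻¹² × 2.74×10⁻⁵ / 1.38×10⁻³ = 1.13×10⁻¹² F.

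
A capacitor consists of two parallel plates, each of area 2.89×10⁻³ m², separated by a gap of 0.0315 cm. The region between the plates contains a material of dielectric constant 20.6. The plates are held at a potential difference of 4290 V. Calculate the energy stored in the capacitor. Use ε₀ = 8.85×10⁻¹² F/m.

15.4 mJ

C = κε₀A/d = 20.6 × 8.85×10⁻¹² × 2.89×10⁻³ / 3.15×10⁻⁴ = 1.67×10⁻⁹ F.
U = ½CV² = ½ × 1.67×10⁻⁹ × (4290)² = 1.54×10⁻² J.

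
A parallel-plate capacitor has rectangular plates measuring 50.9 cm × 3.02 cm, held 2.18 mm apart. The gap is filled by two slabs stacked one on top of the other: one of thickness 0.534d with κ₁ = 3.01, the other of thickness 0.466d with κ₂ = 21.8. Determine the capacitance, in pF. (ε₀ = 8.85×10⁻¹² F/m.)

A = 50.9 × 3.02 cm² = 1.54×10⁻² m².
Stacked slabs ⇒ two capacitors in series, each with the full plate area.
C₁ = κ₁ε₀A/d₁ = 3.01 × 8.85×10⁻¹² × 1.54×10⁻² / 1.16×10⁻³ = 3.52×10⁻¹⁰ F.
C₂ = κ₂ε₀A/d₂ = 21.8 × 8.85×10⁻¹² × 1.54×10⁻² / 1.02×10⁻³ = 2.92×10⁻⁹ F.
C = (1/C₁ + 1/C₂)⁻¹ = 3.14×10⁻¹⁰ F.

C ≈ 314 pF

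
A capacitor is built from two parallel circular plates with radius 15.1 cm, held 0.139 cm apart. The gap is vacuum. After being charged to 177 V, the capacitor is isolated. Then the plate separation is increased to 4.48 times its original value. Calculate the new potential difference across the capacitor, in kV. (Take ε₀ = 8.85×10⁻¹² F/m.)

A = π(15.1 cm)² = 7.16×10⁻² m².
Initially C₁ = ε₀A/d = 8.85×10⁻¹² × 7.16×10⁻² / 1.39×10⁻³ = 4.56×10⁻¹⁰ F.
V₁ = 1.77×10² V.
Isolated ⇒ Q is held fixed. C₂ = 0.223 C₁ and V = Q/C, so V₂/V₁ = C₁/C₂ = 4.48.
V₂ = 4.48 × 1.77×10² = 7.93×10² V.

0.793 kV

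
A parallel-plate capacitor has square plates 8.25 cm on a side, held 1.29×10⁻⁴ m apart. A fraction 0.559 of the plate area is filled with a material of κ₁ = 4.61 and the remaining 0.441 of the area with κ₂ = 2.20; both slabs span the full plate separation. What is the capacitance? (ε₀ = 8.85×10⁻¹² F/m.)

A = (8.25 cm)² = 6.81×10⁻³ m².
Side-by-side slabs ⇒ two capacitors in parallel, each spanning the full gap.
C₁ = κ₁ε₀A₁/d = 4.61 × 8.85×10⁻¹² × 3.80×10⁻³ / 1.29×10⁻⁴ = 1.20×10⁻⁹ F.
C₂ = κ₂ε₀A₂/d = 2.20 × 8.85×10⁻¹² × 3.00×10⁻³ / 1.29×10⁻⁴ = 4.53×10⁻¹⁰ F.
C = C₁ + C₂ = 1.66×10⁻⁹ F.

C ≈ 1.66 nF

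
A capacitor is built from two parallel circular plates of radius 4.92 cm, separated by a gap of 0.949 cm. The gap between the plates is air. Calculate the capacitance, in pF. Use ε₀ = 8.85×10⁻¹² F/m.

C ≈ 7.09 pF

A = π(4.92 cm)² = 7.60×10⁻³ m².
C = ε₀A/d = 8.85×10⁻¹² × 7.60×10⁻³ / 9.49×10⁻³ = 7.09×10⁻¹² F.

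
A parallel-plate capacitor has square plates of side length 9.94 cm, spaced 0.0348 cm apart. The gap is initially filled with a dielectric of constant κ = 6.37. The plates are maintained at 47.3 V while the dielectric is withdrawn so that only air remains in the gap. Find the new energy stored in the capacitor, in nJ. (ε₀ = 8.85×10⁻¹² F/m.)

281 nJ

A = (9.94 cm)² = 9.88×10⁻³ m².
Initially C₁ = κε₀A/d = 6.37 × 8.85×10⁻¹² × 9.88×10⁻³ / 3.48×10⁻⁴ = 1.60×10⁻⁹ F.
U₁ = 1.79×10⁻⁶ J.
Battery connected ⇒ V is held fixed. C₂ = 0.157 C₁ and U = ½CV², so U₂/U₁ = C₂/C₁ = 0.157.
U₂ = 0.157 × 1.79×10⁻⁶ = 2.81×10⁻⁷ J.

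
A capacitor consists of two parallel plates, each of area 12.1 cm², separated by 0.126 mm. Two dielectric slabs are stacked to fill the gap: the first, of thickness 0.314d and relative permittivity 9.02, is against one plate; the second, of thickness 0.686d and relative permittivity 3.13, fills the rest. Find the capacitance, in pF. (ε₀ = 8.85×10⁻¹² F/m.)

A = 12.1 cm² = 1.21×10⁻³ m².
Stacked slabs ⇒ two capacitors in series, each with the full plate area.
C₁ = κ₁ε₀A/d₁ = 9.02 × 8.85×10⁻¹² × 1.21×10⁻³ / 3.96×10⁻⁵ = 2.44×10⁻⁹ F.
C₂ = κ₂ε₀A/d₂ = 3.13 × 8.85×10⁻¹² × 1.21×10⁻³ / 8.64×10⁻⁵ = 3.88×10⁻¹⁰ F.
C = (1/C₁ + 1/C₂)⁻¹ = 3.35×10⁻¹⁰ F.

C ≈ 335 pF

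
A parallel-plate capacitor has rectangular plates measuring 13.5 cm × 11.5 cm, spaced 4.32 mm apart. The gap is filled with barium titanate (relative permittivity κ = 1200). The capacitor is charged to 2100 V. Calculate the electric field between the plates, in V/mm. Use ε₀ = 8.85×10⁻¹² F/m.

E = V/d = 2100 / 4.32×10⁻³ = 4.86×10⁵ V/m.

486 V/mm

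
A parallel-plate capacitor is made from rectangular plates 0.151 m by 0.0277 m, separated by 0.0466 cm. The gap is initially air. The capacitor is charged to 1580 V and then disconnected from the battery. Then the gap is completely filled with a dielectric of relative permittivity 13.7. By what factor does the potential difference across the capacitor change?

V₂/V₁ ≈ 0.0730

Isolated ⇒ Q is held fixed.
C₂ = 13.7 C₁ and V = Q/C, so V₂/V₁ = C₁/C₂ = 0.0730.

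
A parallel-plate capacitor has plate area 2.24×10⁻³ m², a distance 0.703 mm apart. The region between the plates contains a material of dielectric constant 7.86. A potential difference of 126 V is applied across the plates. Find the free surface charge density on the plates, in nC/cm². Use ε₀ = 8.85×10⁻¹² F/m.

σ ≈ 1.25 nC/cm²

C = κε₀A/d = 7.86 × 8.85×10⁻¹² × 2.24×10⁻³ / 7.03×10⁻⁴ = 2.22×10⁻¹⁰ F.
σ = Q/A = CV/A = 2.22×10⁻¹⁰ × 126 / 2.24×10⁻³ = 1.25×10⁻⁵ C/m².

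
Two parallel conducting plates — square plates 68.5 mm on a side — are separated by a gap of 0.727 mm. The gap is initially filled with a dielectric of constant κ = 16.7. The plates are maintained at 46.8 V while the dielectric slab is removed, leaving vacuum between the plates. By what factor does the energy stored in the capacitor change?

Battery connected ⇒ V is held fixed.
C₂ = 0.0599 C₁ and U = ½CV², so U₂/U₁ = C₂/C₁ = 0.0599.

0.0599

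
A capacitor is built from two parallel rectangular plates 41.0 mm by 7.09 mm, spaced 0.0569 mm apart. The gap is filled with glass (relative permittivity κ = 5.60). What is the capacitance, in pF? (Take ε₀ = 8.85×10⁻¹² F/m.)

253 pF

A = 41.0 × 7.09 mm² = 2.91×10⁻⁴ m².
C = κε₀A/d = 5.60 × 8.85×10⁻¹² × 2.91×10⁻⁴ / 5.69×10⁻⁵ = 2.53×10⁻¹⁰ F.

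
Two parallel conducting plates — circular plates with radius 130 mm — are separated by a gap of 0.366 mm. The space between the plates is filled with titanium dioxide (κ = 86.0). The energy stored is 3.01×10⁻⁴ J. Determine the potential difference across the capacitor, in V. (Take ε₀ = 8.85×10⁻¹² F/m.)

73.8 V

A = π(130 mm)² = 5.31×10⁻² m².
C = κε₀A/d = 86.0 × 8.85×10⁻¹² × 5.31×10⁻² / 3.66×10⁻⁴ = 1.10×10⁻⁷ F.
V = √(2U/C) = √(2 × 3.01×10⁻⁴ / 1.10×10⁻⁷) = 73.8 V.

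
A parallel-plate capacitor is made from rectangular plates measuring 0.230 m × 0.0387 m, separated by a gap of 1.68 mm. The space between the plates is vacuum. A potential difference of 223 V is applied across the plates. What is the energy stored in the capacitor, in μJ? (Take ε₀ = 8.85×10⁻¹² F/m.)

U ≈ 1.17 μJ

A = 0.230 × 0.0387 m² = 8.90×10⁻³ m².
C = ε₀A/d = 8.85×10⁻¹² × 8.90×10⁻³ / 1.68×10⁻³ = 4.69×10⁻¹¹ F.
U = ½CV² = ½ × 4.69×10⁻¹¹ × (223)² = 1.17×10⁻⁶ J.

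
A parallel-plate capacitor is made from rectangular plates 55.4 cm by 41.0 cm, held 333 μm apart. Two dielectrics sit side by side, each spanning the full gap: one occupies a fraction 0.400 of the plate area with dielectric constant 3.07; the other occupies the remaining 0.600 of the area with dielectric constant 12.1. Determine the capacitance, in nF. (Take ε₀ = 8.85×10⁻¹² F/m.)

A = 55.4 × 41.0 cm² = 0.227 m².
Side-by-side slabs ⇒ two capacitors in parallel, each spanning the full gap.
C₁ = κ₁ε₀A₁/d = 3.07 × 8.85×10⁻¹² × 9.09×10⁻² / 3.33×10⁻⁴ = 7.41×10⁻⁹ F.
C₂ = κ₂ε₀A₂/d = 12.1 × 8.85×10⁻¹² × 0.136 / 3.33×10⁻⁴ = 4.38×10⁻⁸ F.
C = C₁ + C₂ = 5.12×10⁻⁸ F.

C ≈ 51.2 nF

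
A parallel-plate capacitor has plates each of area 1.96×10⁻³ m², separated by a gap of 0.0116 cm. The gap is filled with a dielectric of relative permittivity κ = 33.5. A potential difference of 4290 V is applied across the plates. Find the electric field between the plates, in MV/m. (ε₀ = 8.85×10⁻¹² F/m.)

E ≈ 37.0 MV/m

E = V/d = 4290 / 1.16×10⁻⁴ = 3.70×10⁷ V/m.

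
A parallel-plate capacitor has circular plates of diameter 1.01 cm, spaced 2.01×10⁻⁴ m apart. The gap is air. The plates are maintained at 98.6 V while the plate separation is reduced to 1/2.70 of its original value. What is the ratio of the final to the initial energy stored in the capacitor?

U₂/U₁ ≈ 2.70

Battery connected ⇒ V is held fixed.
C₂ = 2.70 C₁ and U = ½CV², so U₂/U₁ = C₂/C₁ = 2.70.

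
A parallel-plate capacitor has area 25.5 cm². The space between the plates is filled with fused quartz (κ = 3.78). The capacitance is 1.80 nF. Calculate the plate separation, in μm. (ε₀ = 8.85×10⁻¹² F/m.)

A = 25.5 cm² = 2.55×10⁻³ m².
d = κε₀A/C = 3.78 × 8.85×10⁻¹² × 2.55×10⁻³ / 1.80×10⁻⁹ = 4.74×10⁻⁵ m.

47.4 μm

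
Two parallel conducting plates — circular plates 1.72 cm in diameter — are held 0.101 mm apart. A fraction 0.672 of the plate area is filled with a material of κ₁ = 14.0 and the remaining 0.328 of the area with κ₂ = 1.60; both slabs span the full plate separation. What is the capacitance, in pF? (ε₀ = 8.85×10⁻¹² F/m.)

A = π(1.72/2 cm)² = 2.32×10⁻⁴ m².
Side-by-side slabs ⇒ two capacitors in parallel, each spanning the full gap.
C₁ = κ₁ε₀A₁/d = 14.0 × 8.85×10⁻¹² × 1.56×10⁻⁴ / 1.01×10⁻⁴ = 1.92×10⁻¹⁰ F.
C₂ = κ₂ε₀A₂/d = 1.60 × 8.85×10⁻¹² × 7.62×10⁻⁵ / 1.01×10⁻⁴ = 1.07×10⁻¹¹ F.
C = C₁ + C₂ = 2.02×10⁻¹⁰ F.

C ≈ 202 pF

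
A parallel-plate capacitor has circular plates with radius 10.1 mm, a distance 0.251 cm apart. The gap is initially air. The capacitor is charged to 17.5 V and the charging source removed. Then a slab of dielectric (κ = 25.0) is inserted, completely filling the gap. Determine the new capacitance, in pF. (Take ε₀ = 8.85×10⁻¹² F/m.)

28.2 pF

A = π(10.1 mm)² = 3.20×10⁻⁴ m².
Initially C₁ = ε₀A/d = 8.85×10⁻¹² × 3.20×10⁻⁴ / 2.51×10⁻³ = 1.13×10⁻¹² F.
C = κε₀A/d scales with κ, so C₂/C₁ = κ = 25.0.
C₂ = 25.0 × 1.13×10⁻¹² = 2.82×10⁻¹¹ F.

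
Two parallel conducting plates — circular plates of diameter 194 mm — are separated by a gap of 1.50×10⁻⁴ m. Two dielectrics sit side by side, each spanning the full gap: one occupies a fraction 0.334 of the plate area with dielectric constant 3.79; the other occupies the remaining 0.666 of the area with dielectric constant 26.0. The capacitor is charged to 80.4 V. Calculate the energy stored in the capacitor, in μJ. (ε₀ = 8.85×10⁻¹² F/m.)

105 μJ

A = π(194/2 mm)² = 2.96×10⁻² m².
Side-by-side slabs ⇒ two capacitors in parallel, each spanning the full gap.
C₁ = κ₁ε₀A₁/d = 3.79 × 8.85×10⁻¹² × 9.87×10⁻³ / 1.50×10⁻⁴ = 2.21×10⁻⁹ F.
C₂ = κ₂ε₀A₂/d = 26.0 × 8.85×10⁻¹² × 1.97×10⁻² / 1.50×10⁻⁴ = 3.02×10⁻⁸ F.
C = C₁ + C₂ = 3.24×10⁻⁸ F.
U = ½CV² = ½ × 3.24×10⁻⁸ × (80.4)² = 1.05×10⁻⁴ J.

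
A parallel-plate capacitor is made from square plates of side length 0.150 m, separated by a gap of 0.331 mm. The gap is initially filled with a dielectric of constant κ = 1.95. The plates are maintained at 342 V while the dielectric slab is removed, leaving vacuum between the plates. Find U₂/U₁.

0.513

Battery connected ⇒ V is held fixed.
C₂ = 0.513 C₁ and U = ½CV², so U₂/U₁ = C₂/C₁ = 0.513.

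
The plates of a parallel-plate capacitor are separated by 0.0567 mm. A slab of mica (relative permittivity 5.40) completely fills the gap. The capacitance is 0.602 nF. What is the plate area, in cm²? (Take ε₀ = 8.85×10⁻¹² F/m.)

A = Cd/(κε₀) = 6.02×10⁻¹⁰ × 5.67×10⁻⁵ / (5.40 × 8.85×10⁻¹²) = 7.14×10⁻⁴ m².

A ≈ 7.14 cm²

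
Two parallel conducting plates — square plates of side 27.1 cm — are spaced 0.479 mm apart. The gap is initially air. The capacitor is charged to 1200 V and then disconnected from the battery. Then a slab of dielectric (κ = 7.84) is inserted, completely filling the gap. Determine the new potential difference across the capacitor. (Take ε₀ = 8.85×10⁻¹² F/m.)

A = (27.1 cm)² = 7.34×10⁻² m².
Initially C₁ = ε₀A/d = 8.85×10⁻¹² × 7.34×10⁻² / 4.79×10⁻⁴ = 1.36×10⁻⁹ F.
V₁ = 1.20×10³ V.
Isolated ⇒ Q is held fixed. C₂ = 7.84 C₁ and V = Q/C, so V₂/V₁ = C₁/C₂ = 0.128.
V₂ = 0.128 × 1.20×10³ = 1.53×10² V.

153 V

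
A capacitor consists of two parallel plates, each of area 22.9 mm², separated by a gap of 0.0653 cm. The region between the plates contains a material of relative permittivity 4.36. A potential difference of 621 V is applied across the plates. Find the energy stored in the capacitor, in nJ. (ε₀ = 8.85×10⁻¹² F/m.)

U ≈ 261 nJ

A = 22.9 mm² = 2.29×10⁻⁵ m².
C = κε₀A/d = 4.36 × 8.85×10⁻¹² × 2.29×10⁻⁵ / 6.53×10⁻⁴ = 1.35×10⁻¹² F.
U = ½CV² = ½ × 1.35×10⁻¹² × (621)² = 2.61×10⁻⁷ J.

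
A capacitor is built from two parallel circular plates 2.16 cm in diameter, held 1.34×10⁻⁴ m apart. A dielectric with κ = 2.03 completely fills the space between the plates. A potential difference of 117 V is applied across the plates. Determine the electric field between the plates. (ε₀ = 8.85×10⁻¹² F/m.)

0.873 MV/m

E = V/d = 117 / 1.34×10⁻⁴ = 8.73×10⁵ V/m.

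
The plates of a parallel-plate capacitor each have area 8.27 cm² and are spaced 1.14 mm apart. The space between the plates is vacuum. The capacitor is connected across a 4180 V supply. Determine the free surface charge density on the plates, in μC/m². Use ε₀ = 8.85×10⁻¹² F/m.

σ ≈ 32.5 μC/m²

A = 8.27 cm² = 8.27×10⁻⁴ m².
C = ε₀A/d = 8.85×10⁻¹² × 8.27×10⁻⁴ / 1.14×10⁻³ = 6.42×10⁻¹² F.
σ = Q/A = CV/A = 6.42×10⁻¹² × 4180 / 8.27×10⁻⁴ = 3.25×10⁻⁵ C/m².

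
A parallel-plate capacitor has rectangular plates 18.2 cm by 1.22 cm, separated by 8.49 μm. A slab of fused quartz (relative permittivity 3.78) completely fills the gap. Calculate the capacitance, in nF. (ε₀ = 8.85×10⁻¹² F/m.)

8.75 nF

A = 18.2 × 1.22 cm² = 2.22×10⁻³ m².
C = κε₀A/d = 3.78 × 8.85×10⁻¹² × 2.22×10⁻³ / 8.49×10⁻⁶ = 8.75×10⁻⁹ F.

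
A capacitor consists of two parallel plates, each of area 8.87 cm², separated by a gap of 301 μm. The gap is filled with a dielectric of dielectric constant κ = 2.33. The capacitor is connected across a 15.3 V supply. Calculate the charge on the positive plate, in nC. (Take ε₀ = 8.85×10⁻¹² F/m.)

A = 8.87 cm² = 8.87×10⁻⁴ m².
C = κε₀A/d = 2.33 × 8.85×10⁻¹² × 8.87×10⁻⁴ / 3.01×10⁻⁴ = 6.08×10⁻¹¹ F.
Q = CV = 6.08×10⁻¹¹ × 15.3 = 9.30×10⁻¹⁰ C.

Q ≈ 0.930 nC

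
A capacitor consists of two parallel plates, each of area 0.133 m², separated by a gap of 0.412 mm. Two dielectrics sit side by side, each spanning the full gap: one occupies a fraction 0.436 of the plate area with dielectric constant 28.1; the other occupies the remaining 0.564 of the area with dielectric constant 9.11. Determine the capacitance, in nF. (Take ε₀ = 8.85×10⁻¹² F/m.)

Side-by-side slabs ⇒ two capacitors in parallel, each spanning the full gap.
C₁ = κ₁ε₀A₁/d = 28.1 × 8.85×10⁻¹² × 5.80×10⁻² / 4.12×10⁻⁴ = 3.50×10⁻⁸ F.
C₂ = κ₂ε₀A₂/d = 9.11 × 8.85×10⁻¹² × 7.50×10⁻² / 4.12×10⁻⁴ = 1.47×10⁻⁸ F.
C = C₁ + C₂ = 4.97×10⁻⁸ F.

49.7 nF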